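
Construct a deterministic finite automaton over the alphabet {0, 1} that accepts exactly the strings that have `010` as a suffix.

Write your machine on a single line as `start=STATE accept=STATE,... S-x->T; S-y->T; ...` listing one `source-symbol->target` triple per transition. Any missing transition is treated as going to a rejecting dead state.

start=A; accept=D; A-0->B; A-1->A; B-0->B; B-1->C; C-0->D; C-1->A; D-0->B; D-1->C

Remember how much of `010` the current input suffix matches. State A means no match yet; B means the last symbol is `0`; C means the last 2 symbols are `01`; D means the last 3 symbols are `010`. Only D accepts. On a mismatch, fall back to the longest proper suffix that is still a prefix of `010`.
With 4 states:
       0  1 
>  A   B  A 
   B   B  C 
   C   D  A 
 * D   B  C 
(> = start, * = accepting)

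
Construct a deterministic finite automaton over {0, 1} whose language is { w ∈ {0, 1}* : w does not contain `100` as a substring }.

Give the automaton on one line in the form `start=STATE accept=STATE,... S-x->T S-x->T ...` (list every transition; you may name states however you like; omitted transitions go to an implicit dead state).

start=S0 accept=S0,S1,S2 S0-0->S0 S0-1->S1 S1-0->S2 S1-1->S1 S2-0->S3 S2-1->S1 S3-0->S3 S3-1->S3

This is the complement of 'contains `100`'. Use the same substring-matching states — S0 through S3 holding how much of `100` has just been matched — but flip the accepting set: everything except the trap S3 accepts.
A 4-state machine:
        0   1  
>* S0   S0  S1 
 * S1   S2  S1 
 * S2   S3  S1 
   S3   S3  S3 
(> = start, * = accepting)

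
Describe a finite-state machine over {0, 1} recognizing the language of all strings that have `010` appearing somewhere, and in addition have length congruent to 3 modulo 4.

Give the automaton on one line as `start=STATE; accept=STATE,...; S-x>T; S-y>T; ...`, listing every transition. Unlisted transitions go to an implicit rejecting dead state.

start=s0; accept=s8; s0-0>s1; s0-1>s2; s1-0>s3; s1-1>s4; s2-0>s3; s2-1>s5; s3-0>s6; s3-1>s7; s4-0>s8; s4-1>s9; s5-0>s6; s5-1>s9; s6-0>s10; s6-1>s11; s7-0>s12; s7-1>s0; s8-0>s12; s8-1>s12; s9-0>s10; s9-1>s0; s10-0>s1; s10-1>s13; s11-0>s14; s11-1>s2; s12-0>s14; s12-1>s14; s13-0>s15; s13-1>s5; s14-0>s15; s14-1>s15; s15-0>s8; s15-1>s8

Handle the two conditions separately and then intersect. One (4 states) tracks whether and how much of `010` has been seen; the other (4 states) tracks the input length modulo 4. Each combined state is a pair, one component from each; accept when both components accept.
A 16-state machine:
          0    1  
>  s0     s1   s2 
   s1     s3   s4 
   s2     s3   s5 
   s3     s6   s7 
   s4     s8   s9 
   s5     s6   s9 
   s6    s10  s11 
   s7    s12   s0 
 * s8    s12  s12 
   s9    s10   s0 
   s10    s1  s13 
   s11   s14   s2 
   s12   s14  s14 
   s13   s15   s5 
   s14   s15  s15 
   s15    s8   s8 
(> = start, * = accepting)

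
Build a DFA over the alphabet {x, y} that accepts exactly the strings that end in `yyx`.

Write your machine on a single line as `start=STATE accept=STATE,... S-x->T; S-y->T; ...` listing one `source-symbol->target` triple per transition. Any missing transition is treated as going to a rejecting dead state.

start=S0; accept=S3; S0-x->S0; S0-y->S1; S1-x->S0; S1-y->S2; S2-x->S3; S2-y->S2; S3-x->S0; S3-y->S1

Remember how much of `yyx` the current input suffix matches. State S0 means no match yet; S1 means the last symbol is `y`; S2 means the last 2 symbols are `yy`; S3 means the last 3 symbols are `yyx`. Only S3 accepts. On a mismatch, fall back to the longest proper suffix that is still a prefix of `yyx`.
4 states suffice.
        x   y  
>  S0   S0  S1 
   S1   S0  S2 
   S2   S3  S2 
 * S3   S0  S1 
(> = start, * = accepting)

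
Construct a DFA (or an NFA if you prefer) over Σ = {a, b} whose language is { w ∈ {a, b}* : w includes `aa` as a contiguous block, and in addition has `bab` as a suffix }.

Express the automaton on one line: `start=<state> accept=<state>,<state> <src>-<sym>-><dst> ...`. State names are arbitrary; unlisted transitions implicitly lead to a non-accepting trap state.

Run two small machines in parallel and take their product. The first has 3 states tracking whether and how much of `aa` has been seen; the second has 4 states tracking how much of the suffix `bab` has currently been matched. A product state is a pair (one from each), accepting exactly when both do. After merging equivalent states the machine shrinks.
With 6 states:
        a   b  
>  q0   q1  q0 
   q1   q2  q0 
   q2   q2  q3 
   q3   q4  q3 
   q4   q2  q5 
 * q5   q4  q3 
(> = start, * = accepting)

start=q0 accept=q5 q0-a->q1 q0-b->q0 q1-a->q2 q1-b->q0 q2-a->q2 q2-b->q3 q3-a->q4 q3-b->q3 q4-a->q2 q4-b->q5 q5-a->q4 q5-b->q3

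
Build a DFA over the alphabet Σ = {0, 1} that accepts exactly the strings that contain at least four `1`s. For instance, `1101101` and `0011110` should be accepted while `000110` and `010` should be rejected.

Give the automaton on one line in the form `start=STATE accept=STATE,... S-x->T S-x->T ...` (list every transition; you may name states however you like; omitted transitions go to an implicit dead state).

Only the number of `1`s matters, and only up to 5. Make a chain q0 → q1 → q2 → q3 → q4 → q5 advanced by each `1` (with q5 absorbing); every other symbol self-loops. The accepting set is {q4, q5}.
A 6-state machine:
        0   1  
>  q0   q0  q1 
   q1   q1  q2 
   q2   q2  q3 
   q3   q3  q4 
 * q4   q4  q5 
 * q5   q5  q5 
(> = start, * = accepting)

start=q0 accept=q4,q5 q0-0->q0 q0-1->q1 q1-0->q1 q1-1->q2 q2-0->q2 q2-1->q3 q3-0->q3 q3-1->q4 q4-0->q4 q4-1->q5 q5-0->q5 q5-1->q5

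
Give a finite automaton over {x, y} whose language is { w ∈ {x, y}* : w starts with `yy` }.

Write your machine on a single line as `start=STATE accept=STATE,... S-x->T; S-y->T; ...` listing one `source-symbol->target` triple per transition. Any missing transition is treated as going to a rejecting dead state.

start=q0; accept=q2; q0-x->q3; q0-y->q1; q1-x->q3; q1-y->q2; q2-x->q2; q2-y->q2; q3-x->q3; q3-y->q3

Check the first 2 symbols one by one: q0 through q1 record how many have matched `yy` so far; any wrong symbol goes to the dead state q3. After all 2 match we enter the accepting sink q2.
        x   y  
>  q0   q3  q1 
   q1   q3  q2 
 * q2   q2  q2 
   q3   q3  q3 
(> = start, * = accepting)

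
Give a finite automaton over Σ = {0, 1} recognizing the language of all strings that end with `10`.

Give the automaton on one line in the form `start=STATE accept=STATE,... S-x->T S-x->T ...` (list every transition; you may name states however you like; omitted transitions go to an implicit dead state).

start=S0 accept=S2 S0-0->S0 S0-1->S1 S1-0->S2 S1-1->S1 S2-0->S0 S2-1->S1

Remember how much of `10` the current input suffix matches. State S0 means no match yet; S1 means the last symbol is `1`; S2 means the last 2 symbols are `10`. Only S2 accepts. On a mismatch, fall back to the longest proper suffix that is still a prefix of `10`.
3 states suffice.
        0   1  
>  S0   S0  S1 
   S1   S2  S1 
 * S2   S0  S1 
(> = start, * = accepting)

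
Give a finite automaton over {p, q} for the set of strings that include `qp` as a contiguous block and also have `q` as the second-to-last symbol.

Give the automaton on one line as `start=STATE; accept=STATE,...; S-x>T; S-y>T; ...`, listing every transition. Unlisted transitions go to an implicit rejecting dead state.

Build one automaton per condition and run them in lockstep. The first has 3 states tracking whether and how much of `qp` has been seen; the second has 7 states tracking the last 2 symbols read. A product state is a pair (one from each), accepting exactly when both do.
10 states suffice.
        p   q  
>  s0   s1  s2 
   s1   s3  s4 
   s2   s5  s6 
   s3   s3  s4 
   s4   s5  s6 
 * s5   s7  s8 
   s6   s5  s6 
   s7   s7  s8 
   s8   s5  s9 
 * s9   s5  s9 
(> = start, * = accepting)

start=s0; accept=s5,s9; s0-p>s1; s0-q>s2; s1-p>s3; s1-q>s4; s2-p>s5; s2-q>s6; s3-p>s3; s3-q>s4; s4-p>s5; s4-q>s6; s5-p>s7; s5-q>s8; s6-p>s5; s6-q>s6; s7-p>s7; s7-q>s8; s8-p>s5; s8-q>s9; s9-p>s5; s9-q>s9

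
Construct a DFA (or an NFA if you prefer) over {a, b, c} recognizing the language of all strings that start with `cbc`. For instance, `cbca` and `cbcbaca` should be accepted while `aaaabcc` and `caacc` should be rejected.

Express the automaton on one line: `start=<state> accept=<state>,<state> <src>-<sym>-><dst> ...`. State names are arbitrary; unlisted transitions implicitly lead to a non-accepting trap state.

Walk along `cbc` while the input agrees: from s0 take `c` to s1, and so on. Any deviation drops to the rejecting sink s4. Once s3 is reached the prefix is confirmed and every continuation is accepted.
5 states suffice.
        a   b   c  
>  s0   s4  s4  s1 
   s1   s4  s2  s4 
   s2   s4  s4  s3 
 * s3   s3  s3  s3 
   s4   s4  s4  s4 
(> = start, * = accepting)

start=s0 accept=s3 s0-a->s4 s0-b->s4 s0-c->s1 s1-a->s4 s1-b->s2 s1-c->s4 s2-a->s4 s2-b->s4 s2-c->s3 s3-a->s3 s3-b->s3 s3-c->s3 s4-a->s4 s4-b->s4 s4-c->s4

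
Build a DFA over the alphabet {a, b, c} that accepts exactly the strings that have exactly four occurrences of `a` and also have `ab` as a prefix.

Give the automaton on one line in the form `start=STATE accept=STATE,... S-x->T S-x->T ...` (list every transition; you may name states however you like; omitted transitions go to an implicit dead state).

Handle the two conditions separately and then intersect. The first has 6 states tracking the count of `a`s, saturating at 5; the second has 4 states tracking whether the input so far still matches the prefix `ab`. A product state is a pair (one from each), accepting exactly when both do. After merging equivalent states the machine shrinks.
A 7-state machine:
        a   b   c  
>  s0   s1  s2  s2 
   s1   s2  s3  s2 
   s2   s2  s2  s2 
   s3   s4  s3  s3 
   s4   s5  s4  s4 
   s5   s6  s5  s5 
 * s6   s2  s6  s6 
(> = start, * = accepting)

start=s0 accept=s6 s0-a->s1 s0-b->s2 s0-c->s2 s1-a->s2 s1-b->s3 s1-c->s2 s2-a->s2 s2-b->s2 s2-c->s2 s3-a->s4 s3-b->s3 s3-c->s3 s4-a->s5 s4-b->s4 s4-c->s4 s5-a->s6 s5-b->s5 s5-c->s5 s6-a->s2 s6-b->s6 s6-c->s6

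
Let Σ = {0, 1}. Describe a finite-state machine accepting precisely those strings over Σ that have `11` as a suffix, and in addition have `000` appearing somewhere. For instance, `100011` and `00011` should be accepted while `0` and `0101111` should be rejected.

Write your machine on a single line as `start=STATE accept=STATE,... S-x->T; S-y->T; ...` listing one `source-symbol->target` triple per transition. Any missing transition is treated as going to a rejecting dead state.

Run two small machines in parallel and take their product. One (3 states) tracks how much of the suffix `11` has currently been matched; the other (4 states) tracks whether and how much of `000` has been seen. Each combined state is a pair, one component from each; accept when both components accept. Minimizing collapses redundant product states.
6 states suffice.
       0  1 
>  A   B  A 
   B   C  A 
   C   D  A 
   D   D  E 
   E   D  F 
 * F   D  F 
(> = start, * = accepting)

start=A; accept=F; A-0->B; A-1->A; B-0->C; B-1->A; C-0->D; C-1->A; D-0->D; D-1->E; E-0->D; E-1->F; F-0->D; F-1->F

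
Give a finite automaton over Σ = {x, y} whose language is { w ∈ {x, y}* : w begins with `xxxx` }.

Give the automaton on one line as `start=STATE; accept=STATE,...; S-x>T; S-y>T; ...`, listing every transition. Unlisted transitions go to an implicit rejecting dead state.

Walk along `xxxx` while the input agrees: from A take `x` to B, and so on. Any deviation drops to the rejecting sink F. Once E is reached the prefix is confirmed and every continuation is accepted.
With 6 states:
       x  y 
>  A   B  F 
   B   C  F 
   C   D  F 
   D   E  F 
 * E   E  E 
   F   F  F 
(> = start, * = accepting)

start=A; accept=E; A-x>B; A-y>F; B-x>C; B-y>F; C-x>D; C-y>F; D-x>E; D-y>F; E-x>E; E-y>E; F-x>F; F-y>F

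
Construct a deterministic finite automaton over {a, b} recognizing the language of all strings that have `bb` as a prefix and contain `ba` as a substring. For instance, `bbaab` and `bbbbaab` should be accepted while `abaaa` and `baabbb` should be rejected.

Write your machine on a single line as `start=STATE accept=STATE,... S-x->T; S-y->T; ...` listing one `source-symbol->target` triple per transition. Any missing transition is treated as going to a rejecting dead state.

start=q0; accept=q4; q0-a->q1; q0-b->q2; q1-a->q1; q1-b->q1; q2-a->q1; q2-b->q3; q3-a->q4; q3-b->q3; q4-a->q4; q4-b->q4

Handle the two conditions separately and then intersect. The first has 4 states tracking whether the input so far still matches the prefix `bb`; the second has 3 states tracking whether and how much of `ba` has been seen. A product state is a pair (one from each), accepting exactly when both do. Minimizing collapses redundant product states.
A 5-state machine:
        a   b  
>  q0   q1  q2 
   q1   q1  q1 
   q2   q1  q3 
   q3   q4  q3 
 * q4   q4  q4 
(> = start, * = accepting)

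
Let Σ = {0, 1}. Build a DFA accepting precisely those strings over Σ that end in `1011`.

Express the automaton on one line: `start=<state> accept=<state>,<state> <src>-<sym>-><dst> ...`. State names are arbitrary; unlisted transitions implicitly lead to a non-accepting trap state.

start=s0 accept=s4 s0-0->s0 s0-1->s1 s1-0->s2 s1-1->s1 s2-0->s0 s2-1->s3 s3-0->s2 s3-1->s4 s4-0->s2 s4-1->s1

Remember how much of `1011` the current input suffix matches. State s0 means no match yet; s1 means the last symbol is `1`; s2 means the last 2 symbols are `10`; s3 means the last 3 symbols are `101`; s4 means the last 4 symbols are `1011`. Only s4 accepts. On a mismatch, fall back to the longest proper suffix that is still a prefix of `1011`.
        0   1  
>  s0   s0  s1 
   s1   s2  s1 
   s2   s0  s3 
   s3   s2  s4 
 * s4   s2  s1 
(> = start, * = accepting)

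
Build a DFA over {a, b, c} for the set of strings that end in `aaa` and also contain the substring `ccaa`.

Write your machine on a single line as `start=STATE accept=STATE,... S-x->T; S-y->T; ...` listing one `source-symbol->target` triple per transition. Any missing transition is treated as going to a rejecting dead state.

Handle the two conditions separately and then intersect. The first has 4 states tracking how much of the suffix `aaa` has currently been matched; the second has 5 states tracking whether and how much of `ccaa` has been seen. A product state is a pair (one from each), accepting exactly when both do. Equivalent product states are then merged.
With 8 states:
        a   b   c  
>  S0   S0  S0  S1 
   S1   S0  S0  S2 
   S2   S3  S0  S2 
   S3   S4  S0  S1 
   S4   S5  S6  S6 
 * S5   S5  S6  S6 
   S6   S7  S6  S6 
   S7   S4  S6  S6 
(> = start, * = accepting)

start=S0; accept=S5; S0-a->S0; S0-b->S0; S0-c->S1; S1-a->S0; S1-b->S0; S1-c->S2; S2-a->S3; S2-b->S0; S2-c->S2; S3-a->S4; S3-b->S0; S3-c->S1; S4-a->S5; S4-b->S6; S4-c->S6; S5-a->S5; S5-b->S6; S5-c->S6; S6-a->S7; S6-b->S6; S6-c->S6; S7-a->S4; S7-b->S6; S7-c->S6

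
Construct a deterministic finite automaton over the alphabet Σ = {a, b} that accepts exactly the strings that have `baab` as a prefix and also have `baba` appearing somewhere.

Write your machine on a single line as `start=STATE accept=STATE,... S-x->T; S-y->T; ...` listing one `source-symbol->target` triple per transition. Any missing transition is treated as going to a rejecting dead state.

start=S0; accept=S9; S0-a->S1; S0-b->S2; S1-a->S1; S1-b->S1; S2-a->S3; S2-b->S1; S3-a->S4; S3-b->S1; S4-a->S1; S4-b->S5; S5-a->S6; S5-b->S5; S6-a->S7; S6-b->S8; S7-a->S7; S7-b->S5; S8-a->S9; S8-b->S5; S9-a->S9; S9-b->S9

Build one automaton per condition and run them in lockstep. One (6 states) tracks whether the input so far still matches the prefix `baab`; the other (5 states) tracks whether and how much of `baba` has been seen. Each combined state is a pair, one component from each; accept when both components accept. After merging equivalent states the machine shrinks.
        a   b  
>  S0   S1  S2 
   S1   S1  S1 
   S2   S3  S1 
   S3   S4  S1 
   S4   S1  S5 
   S5   S6  S5 
   S6   S7  S8 
   S7   S7  S5 
   S8   S9  S5 
 * S9   S9  S9 
(> = start, * = accepting)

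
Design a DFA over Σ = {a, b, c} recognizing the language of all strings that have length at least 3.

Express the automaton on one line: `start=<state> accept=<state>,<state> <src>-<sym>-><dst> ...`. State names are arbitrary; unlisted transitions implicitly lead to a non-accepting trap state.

start=S0 accept=S3,S4 S0-a->S1 S0-b->S1 S0-c->S1 S1-a->S2 S1-b->S2 S1-c->S2 S2-a->S3 S2-b->S3 S2-c->S3 S3-a->S4 S3-b->S4 S3-c->S4 S4-a->S4 S4-b->S4 S4-c->S4

Count input length up to 4: every symbol moves from S0 toward S4, which means 'more than 3' and absorbs. Accept from {S3, S4}.
With 5 states:
        a   b   c  
>  S0   S1  S1  S1 
   S1   S2  S2  S2 
   S2   S3  S3  S3 
 * S3   S4  S4  S4 
 * S4   S4  S4  S4 
(> = start, * = accepting)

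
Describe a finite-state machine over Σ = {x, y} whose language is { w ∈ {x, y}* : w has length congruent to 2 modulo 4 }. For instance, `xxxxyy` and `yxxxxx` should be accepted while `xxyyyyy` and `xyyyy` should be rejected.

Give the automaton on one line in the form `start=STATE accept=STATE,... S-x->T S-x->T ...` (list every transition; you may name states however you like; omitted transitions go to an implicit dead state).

start=s0 accept=s2 s0-x->s1 s0-y->s1 s1-x->s2 s1-y->s2 s2-x->s3 s2-y->s3 s3-x->s0 s3-y->s0

Only the length mod 4 matters, so use a 4-cycle: from any state, every input symbol moves to the next state, wrapping s3 back to s0. Mark s2 accepting.
4 states suffice.
        x   y  
>  s0   s1  s1 
   s1   s2  s2 
 * s2   s3  s3 
   s3   s0  s0 
(> = start, * = accepting)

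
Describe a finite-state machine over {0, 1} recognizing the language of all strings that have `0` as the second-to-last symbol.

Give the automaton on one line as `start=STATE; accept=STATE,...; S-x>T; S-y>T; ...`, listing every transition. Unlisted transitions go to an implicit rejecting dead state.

A DFA must remember the last 2 symbols (since which symbol is second-to-last isn't known until the input ends). Use one state per possible window of the last ≤2 symbols; accept from those whose window starts with `0`.
With 7 states:
        0   1  
>  S0   S1  S2 
   S1   S3  S4 
   S2   S5  S6 
 * S3   S3  S4 
 * S4   S5  S6 
   S5   S3  S4 
   S6   S5  S6 
(> = start, * = accepting)

start=S0; accept=S3,S4; S0-0>S1; S0-1>S2; S1-0>S3; S1-1>S4; S2-0>S5; S2-1>S6; S3-0>S3; S3-1>S4; S4-0>S5; S4-1>S6; S5-0>S3; S5-1>S4; S6-0>S5; S6-1>S6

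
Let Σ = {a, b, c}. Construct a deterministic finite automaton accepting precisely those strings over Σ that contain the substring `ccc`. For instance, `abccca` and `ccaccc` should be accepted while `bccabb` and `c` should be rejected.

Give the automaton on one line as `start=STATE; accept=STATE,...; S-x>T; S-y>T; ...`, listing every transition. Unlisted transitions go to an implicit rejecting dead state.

start=q0; accept=q3; q0-a>q0; q0-b>q0; q0-c>q1; q1-a>q0; q1-b>q0; q1-c>q2; q2-a>q0; q2-b>q0; q2-c>q3; q3-a>q3; q3-b>q3; q3-c>q3

States q0..q2 record the length of the longest prefix of `ccc` that matches the current input suffix. Reaching q3 means `ccc` has been seen, and we stay there forever. Accept from q3.
With 4 states:
        a   b   c  
>  q0   q0  q0  q1 
   q1   q0  q0  q2 
   q2   q0  q0  q3 
 * q3   q3  q3  q3 
(> = start, * = accepting)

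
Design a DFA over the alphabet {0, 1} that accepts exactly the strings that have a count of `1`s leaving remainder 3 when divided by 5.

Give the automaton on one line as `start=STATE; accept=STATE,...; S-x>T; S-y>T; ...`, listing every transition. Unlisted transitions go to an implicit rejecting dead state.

The only thing that matters is how many `1`s have appeared, reduced mod 5. Use one state per residue: A for 0, …, E for 4. Reading `1` moves to the next residue; anything else stays put. D is accepting.
       0  1 
>  A   A  B 
   B   B  C 
   C   C  D 
 * D   D  E 
   E   E  A 
(> = start, * = accepting)

start=A; accept=D; A-0>A; A-1>B; B-0>B; B-1>C; C-0>C; C-1>D; D-0>D; D-1>E; E-0>E; E-1>A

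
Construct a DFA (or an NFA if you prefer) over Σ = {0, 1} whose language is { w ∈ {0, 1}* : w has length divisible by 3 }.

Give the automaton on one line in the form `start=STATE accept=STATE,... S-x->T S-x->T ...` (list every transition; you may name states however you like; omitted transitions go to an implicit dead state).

start=s0 accept=s0 s0-0->s1 s0-1->s1 s1-0->s2 s1-1->s2 s2-0->s0 s2-1->s0

Only the length mod 3 matters, so use a 3-cycle: from any state, every input symbol moves to the next state, wrapping s2 back to s0. Mark s0 accepting.
A 3-state machine:
        0   1  
>* s0   s1  s1 
   s1   s2  s2 
   s2   s0  s0 
(> = start, * = accepting)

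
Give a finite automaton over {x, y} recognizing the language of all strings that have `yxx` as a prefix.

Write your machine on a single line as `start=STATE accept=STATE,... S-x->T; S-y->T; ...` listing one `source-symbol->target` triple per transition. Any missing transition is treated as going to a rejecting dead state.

start=q0; accept=q3; q0-x->q4; q0-y->q1; q1-x->q2; q1-y->q4; q2-x->q3; q2-y->q4; q3-x->q3; q3-y->q3; q4-x->q4; q4-y->q4

Check the first 3 symbols one by one: q0 through q2 record how many have matched `yxx` so far; any wrong symbol goes to the dead state q4. After all 3 match we enter the accepting sink q3.
5 states suffice.
        x   y  
>  q0   q4  q1 
   q1   q2  q4 
   q2   q3  q4 
 * q3   q3  q3 
   q4   q4  q4 
(> = start, * = accepting)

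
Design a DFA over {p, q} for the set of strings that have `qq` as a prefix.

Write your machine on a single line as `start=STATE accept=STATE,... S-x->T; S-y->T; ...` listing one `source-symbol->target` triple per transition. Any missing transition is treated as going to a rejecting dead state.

Walk along `qq` while the input agrees: from A take `q` to B, and so on. Any deviation drops to the rejecting sink D. Once C is reached the prefix is confirmed and every continuation is accepted.
       p  q 
>  A   D  B 
   B   D  C 
 * C   C  C 
   D   D  D 
(> = start, * = accepting)

start=A; accept=C; A-p->D; A-q->B; B-p->D; B-q->C; C-p->C; C-q->C; D-p->D; D-q->D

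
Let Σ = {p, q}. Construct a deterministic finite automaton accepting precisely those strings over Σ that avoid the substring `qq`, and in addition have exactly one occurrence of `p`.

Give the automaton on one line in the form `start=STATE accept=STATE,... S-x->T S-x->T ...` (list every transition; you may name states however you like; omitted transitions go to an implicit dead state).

Build one automaton per condition and run them in lockstep. The first has 3 states tracking partial matches of the forbidden pattern `qq`; the second has 3 states tracking the count of `p`s, saturating at 2. A product state is a pair (one from each), accepting exactly when both do. After merging equivalent states the machine shrinks.
5 states suffice.
        p   q  
>  S0   S1  S2 
 * S1   S3  S4 
   S2   S1  S3 
   S3   S3  S3 
 * S4   S3  S3 
(> = start, * = accepting)

start=S0 accept=S1,S4 S0-p->S1 S0-q->S2 S1-p->S3 S1-q->S4 S2-p->S1 S2-q->S3 S3-p->S3 S3-q->S3 S4-p->S3 S4-q->S3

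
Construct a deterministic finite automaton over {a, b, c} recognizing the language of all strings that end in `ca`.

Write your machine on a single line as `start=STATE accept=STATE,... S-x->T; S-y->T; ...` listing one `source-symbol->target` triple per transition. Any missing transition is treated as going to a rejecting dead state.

start=S0; accept=S2; S0-a->S0; S0-b->S0; S0-c->S1; S1-a->S2; S1-b->S0; S1-c->S1; S2-a->S0; S2-b->S0; S2-c->S1

Let each state record the length of the longest suffix of the input read so far that is also a prefix of `ca`. S1 means the last symbol is `c`; S2 means the last 2 symbols are `ca`. Accept only at S2, where the string currently ends in `ca`.
A 3-state machine:
        a   b   c  
>  S0   S0  S0  S1 
   S1   S2  S0  S1 
 * S2   S0  S0  S1 
(> = start, * = accepting)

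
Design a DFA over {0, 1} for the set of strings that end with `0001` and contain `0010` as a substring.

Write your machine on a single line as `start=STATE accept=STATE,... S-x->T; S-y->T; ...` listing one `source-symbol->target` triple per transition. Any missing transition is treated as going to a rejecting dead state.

Handle the two conditions separately and then intersect. One (5 states) tracks how much of the suffix `0001` has currently been matched; the other (5 states) tracks whether and how much of `0010` has been seen. Each combined state is a pair, one component from each; accept when both components accept.
With 11 states:
          0    1  
>  S0     S1   S0 
   S1     S2   S0 
   S2     S3   S4 
   S3     S3   S5 
   S4     S6   S0 
   S5     S6   S0 
   S6     S7   S8 
   S7     S9   S8 
   S8     S6   S8 
   S9     S9  S10 
 * S10    S6   S8 
(> = start, * = accepting)

start=S0; accept=S10; S0-0->S1; S0-1->S0; S1-0->S2; S1-1->S0; S2-0->S3; S2-1->S4; S3-0->S3; S3-1->S5; S4-0->S6; S4-1->S0; S5-0->S6; S5-1->S0; S6-0->S7; S6-1->S8; S7-0->S9; S7-1->S8; S8-0->S6; S8-1->S8; S9-0->S9; S9-1->S10; S10-0->S6; S10-1->S8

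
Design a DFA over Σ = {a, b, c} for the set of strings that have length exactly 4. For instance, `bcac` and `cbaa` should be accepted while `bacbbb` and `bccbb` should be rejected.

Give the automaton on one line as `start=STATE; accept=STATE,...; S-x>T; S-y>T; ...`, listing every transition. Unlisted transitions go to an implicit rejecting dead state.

start=s0; accept=s4; s0-a>s1; s0-b>s1; s0-c>s1; s1-a>s2; s1-b>s2; s1-c>s2; s2-a>s3; s2-b>s3; s2-c>s3; s3-a>s4; s3-b>s4; s3-c>s4; s4-a>s5; s4-b>s5; s4-c>s5; s5-a>s5; s5-b>s5; s5-c>s5

We only need to distinguish lengths 0, 1, …, 4, and '>4'. Chain s0 → s1 → s2 → s3 → s4 → s5 on every symbol, with s5 looping. Accepting states: {s4}.
With 6 states:
        a   b   c  
>  s0   s1  s1  s1 
   s1   s2  s2  s2 
   s2   s3  s3  s3 
   s3   s4  s4  s4 
 * s4   s5  s5  s5 
   s5   s5  s5  s5 
(> = start, * = accepting)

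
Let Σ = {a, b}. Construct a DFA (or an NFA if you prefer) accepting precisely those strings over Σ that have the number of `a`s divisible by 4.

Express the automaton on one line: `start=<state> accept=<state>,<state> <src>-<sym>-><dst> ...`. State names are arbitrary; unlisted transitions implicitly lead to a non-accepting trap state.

start=S0 accept=S0 S0-a->S1 S0-b->S0 S1-a->S2 S1-b->S1 S2-a->S3 S2-b->S2 S3-a->S0 S3-b->S3

The only thing that matters is how many `a`s have appeared, reduced mod 4. Use one state per residue: S0 for 0, …, S3 for 3. Reading `a` moves to the next residue; anything else stays put. S0 is accepting.
With 4 states:
        a   b  
>* S0   S1  S0 
   S1   S2  S1 
   S2   S3  S2 
   S3   S0  S3 
(> = start, * = accepting)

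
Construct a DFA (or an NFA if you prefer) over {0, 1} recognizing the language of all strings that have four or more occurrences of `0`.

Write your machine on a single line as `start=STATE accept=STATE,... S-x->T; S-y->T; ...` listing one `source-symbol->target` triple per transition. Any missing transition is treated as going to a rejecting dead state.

Only the number of `0`s matters, and only up to 5. Make a chain q0 → q1 → q2 → q3 → q4 → q5 advanced by each `0` (with q5 absorbing); every other symbol self-loops. The accepting set is {q4, q5}.
6 states suffice.
        0   1  
>  q0   q1  q0 
   q1   q2  q1 
   q2   q3  q2 
   q3   q4  q3 
 * q4   q5  q4 
 * q5   q5  q5 
(> = start, * = accepting)

start=q0; accept=q4,q5; q0-0->q1; q0-1->q0; q1-0->q2; q1-1->q1; q2-0->q3; q2-1->q2; q3-0->q4; q3-1->q3; q4-0->q5; q4-1->q4; q5-0->q5; q5-1->q5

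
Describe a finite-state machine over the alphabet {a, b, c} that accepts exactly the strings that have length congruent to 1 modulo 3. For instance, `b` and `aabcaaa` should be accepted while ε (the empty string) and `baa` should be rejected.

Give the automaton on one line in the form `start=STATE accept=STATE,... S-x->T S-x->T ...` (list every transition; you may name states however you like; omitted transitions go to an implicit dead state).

start=q0 accept=q1 q0-a->q1 q0-b->q1 q0-c->q1 q1-a->q2 q1-b->q2 q1-c->q2 q2-a->q0 q2-b->q0 q2-c->q0

Count input length modulo 3: every symbol advances one step around the cycle q0 → q1 → q2 → q0. Accept at q1.
3 states suffice.
        a   b   c  
>  q0   q1  q1  q1 
 * q1   q2  q2  q2 
   q2   q0  q0  q0 
(> = start, * = accepting)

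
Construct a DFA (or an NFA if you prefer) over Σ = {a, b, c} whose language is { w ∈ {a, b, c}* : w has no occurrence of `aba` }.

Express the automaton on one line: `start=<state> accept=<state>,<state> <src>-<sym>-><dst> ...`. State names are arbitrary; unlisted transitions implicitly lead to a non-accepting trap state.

This is the complement of 'contains `aba`'. Use the same substring-matching states — S0 through S3 holding how much of `aba` has just been matched — but flip the accepting set: everything except the trap S3 accepts.
        a   b   c  
>* S0   S1  S0  S0 
 * S1   S1  S2  S0 
 * S2   S3  S0  S0 
   S3   S3  S3  S3 
(> = start, * = accepting)

start=S0 accept=S0,S1,S2 S0-a->S1 S0-b->S0 S0-c->S0 S1-a->S1 S1-b->S2 S1-c->S0 S2-a->S3 S2-b->S0 S2-c->S0 S3-a->S3 S3-b->S3 S3-c->S3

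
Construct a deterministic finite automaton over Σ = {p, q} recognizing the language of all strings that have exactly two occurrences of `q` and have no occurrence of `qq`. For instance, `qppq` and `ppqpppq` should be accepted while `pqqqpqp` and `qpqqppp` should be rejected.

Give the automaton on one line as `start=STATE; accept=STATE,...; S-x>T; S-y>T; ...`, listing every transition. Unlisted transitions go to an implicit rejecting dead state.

Run two small machines in parallel and take their product. One (4 states) tracks the count of `q`s, saturating at 3; the other (3 states) tracks partial matches of the forbidden pattern `qq`. Each combined state is a pair, one component from each; accept when both components accept. Minimizing collapses redundant product states.
A 5-state machine:
        p   q  
>  S0   S0  S1 
   S1   S2  S3 
   S2   S2  S4 
   S3   S3  S3 
 * S4   S4  S3 
(> = start, * = accepting)

start=S0; accept=S4; S0-p>S0; S0-q>S1; S1-p>S2; S1-q>S3; S2-p>S2; S2-q>S4; S3-p>S3; S3-q>S3; S4-p>S4; S4-q>S3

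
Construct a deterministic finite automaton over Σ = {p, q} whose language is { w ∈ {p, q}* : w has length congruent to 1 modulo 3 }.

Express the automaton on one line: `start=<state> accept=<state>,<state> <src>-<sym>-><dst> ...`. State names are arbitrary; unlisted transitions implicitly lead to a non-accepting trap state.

Count input length modulo 3: every symbol advances one step around the cycle S0 → S1 → S2 → S0. Accept at S1.
A 3-state machine:
        p   q  
>  S0   S1  S1 
 * S1   S2  S2 
   S2   S0  S0 
(> = start, * = accepting)

start=S0 accept=S1 S0-p->S1 S0-q->S1 S1-p->S2 S1-q->S2 S2-p->S0 S2-q->S0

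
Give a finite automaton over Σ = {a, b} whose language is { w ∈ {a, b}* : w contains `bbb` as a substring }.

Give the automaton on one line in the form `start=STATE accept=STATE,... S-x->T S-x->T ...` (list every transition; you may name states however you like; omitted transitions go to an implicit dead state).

start=q0 accept=q3 q0-a->q0 q0-b->q1 q1-a->q0 q1-b->q2 q2-a->q0 q2-b->q3 q3-a->q3 q3-b->q3

States q0..q2 record the length of the longest prefix of `bbb` that matches the current input suffix. Reaching q3 means `bbb` has been seen, and we stay there forever. Accept from q3.
With 4 states:
        a   b  
>  q0   q0  q1 
   q1   q0  q2 
   q2   q0  q3 
 * q3   q3  q3 
(> = start, * = accepting)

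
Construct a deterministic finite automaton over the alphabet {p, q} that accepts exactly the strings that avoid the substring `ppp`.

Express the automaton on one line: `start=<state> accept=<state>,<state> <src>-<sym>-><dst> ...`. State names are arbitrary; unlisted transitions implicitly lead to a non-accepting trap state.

Track partial matches of the forbidden pattern `ppp`. State D is a dead state reached once `ppp` has occurred; every other state accepts. A means no part of `ppp` is currently matched.
With 4 states:
       p  q 
>* A   B  A 
 * B   C  A 
 * C   D  A 
   D   D  D 
(> = start, * = accepting)

start=A accept=A,B,C A-p->B A-q->A B-p->C B-q->A C-p->D C-q->A D-p->D D-q->D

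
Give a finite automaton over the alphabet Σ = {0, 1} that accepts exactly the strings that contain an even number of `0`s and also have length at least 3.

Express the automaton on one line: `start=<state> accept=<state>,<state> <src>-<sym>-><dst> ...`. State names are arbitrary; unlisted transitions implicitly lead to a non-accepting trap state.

start=s0 accept=s5 s0-0->s1 s0-1->s2 s1-0->s3 s1-1->s4 s2-0->s4 s2-1->s3 s3-0->s4 s3-1->s5 s4-0->s5 s4-1->s4 s5-0->s4 s5-1->s5

Build one automaton per condition and run them in lockstep. The first has 2 states tracking the count of `0`s modulo 2; the second has 5 states tracking the input length, saturating at 4. A product state is a pair (one from each), accepting exactly when both do. Minimizing collapses redundant product states.
        0   1  
>  s0   s1  s2 
   s1   s3  s4 
   s2   s4  s3 
   s3   s4  s5 
   s4   s5  s4 
 * s5   s4  s5 
(> = start, * = accepting)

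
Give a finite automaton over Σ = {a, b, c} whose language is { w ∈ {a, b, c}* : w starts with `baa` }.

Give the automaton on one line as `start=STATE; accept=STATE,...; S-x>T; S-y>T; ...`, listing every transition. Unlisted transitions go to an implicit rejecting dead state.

Walk along `baa` while the input agrees: from S0 take `b` to S1, and so on. Any deviation drops to the rejecting sink S4. Once S3 is reached the prefix is confirmed and every continuation is accepted.
5 states suffice.
        a   b   c  
>  S0   S4  S1  S4 
   S1   S2  S4  S4 
   S2   S3  S4  S4 
 * S3   S3  S3  S3 
   S4   S4  S4  S4 
(> = start, * = accepting)

start=S0; accept=S3; S0-a>S4; S0-b>S1; S0-c>S4; S1-a>S2; S1-b>S4; S1-c>S4; S2-a>S3; S2-b>S4; S2-c>S4; S3-a>S3; S3-b>S3; S3-c>S3; S4-a>S4; S4-b>S4; S4-c>S4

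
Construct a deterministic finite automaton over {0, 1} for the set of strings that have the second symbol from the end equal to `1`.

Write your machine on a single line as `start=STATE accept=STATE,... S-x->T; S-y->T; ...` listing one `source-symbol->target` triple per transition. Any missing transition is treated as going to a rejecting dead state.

A DFA must remember the last 2 symbols (since which symbol is second-to-last isn't known until the input ends). Use one state per possible window of the last ≤2 symbols; accept from those whose window starts with `1`.
A 7-state machine:
       0  1 
>  A   B  C 
   B   D  E 
   C   F  G 
   D   D  E 
   E   F  G 
 * F   D  E 
 * G   F  G 
(> = start, * = accepting)

start=A; accept=F,G; A-0->B; A-1->C; B-0->D; B-1->E; C-0->F; C-1->G; D-0->D; D-1->E; E-0->F; E-1->G; F-0->D; F-1->E; G-0->F; G-1->G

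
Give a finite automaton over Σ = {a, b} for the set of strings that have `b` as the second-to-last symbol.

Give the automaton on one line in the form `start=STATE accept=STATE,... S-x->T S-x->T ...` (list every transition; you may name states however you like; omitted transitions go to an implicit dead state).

Because acceptance depends on a position counted from the end, the machine has to buffer the most recent 2 symbols. Make each state the string of the last up-to-2 symbols read; on input `x` shift the window left and append `x`. Accept when the buffered window has length 2 and begins with `b`.
A 7-state machine:
        a   b  
>  q0   q1  q2 
   q1   q3  q4 
   q2   q5  q6 
   q3   q3  q4 
   q4   q5  q6 
 * q5   q3  q4 
 * q6   q5  q6 
(> = start, * = accepting)

start=q0 accept=q5,q6 q0-a->q1 q0-b->q2 q1-a->q3 q1-b->q4 q2-a->q5 q2-b->q6 q3-a->q3 q3-b->q4 q4-a->q5 q4-b->q6 q5-a->q3 q5-b->q4 q6-a->q5 q6-b->q6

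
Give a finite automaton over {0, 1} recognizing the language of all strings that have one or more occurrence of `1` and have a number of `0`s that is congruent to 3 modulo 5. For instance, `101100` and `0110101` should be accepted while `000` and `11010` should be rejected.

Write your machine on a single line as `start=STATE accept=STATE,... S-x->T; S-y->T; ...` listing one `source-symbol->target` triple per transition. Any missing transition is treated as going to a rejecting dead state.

start=S0; accept=S10,S13; S0-0->S1; S0-1->S2; S1-0->S3; S1-1->S4; S2-0->S4; S2-1->S5; S3-0->S6; S3-1->S7; S4-0->S7; S4-1->S8; S5-0->S8; S5-1->S5; S6-0->S9; S6-1->S10; S7-0->S10; S7-1->S11; S8-0->S11; S8-1->S8; S9-0->S0; S9-1->S12; S10-0->S12; S10-1->S13; S11-0->S13; S11-1->S11; S12-0->S2; S12-1->S14; S13-0->S14; S13-1->S13; S14-0->S5; S14-1->S14

Run two small machines in parallel and take their product. One (3 states) tracks the count of `1`s, saturating at 2; the other (5 states) tracks the count of `0`s modulo 5. Each combined state is a pair, one component from each; accept when both components accept.
15 states suffice.
          0    1  
>  S0     S1   S2 
   S1     S3   S4 
   S2     S4   S5 
   S3     S6   S7 
   S4     S7   S8 
   S5     S8   S5 
   S6     S9  S10 
   S7    S10  S11 
   S8    S11   S8 
   S9     S0  S12 
 * S10   S12  S13 
   S11   S13  S11 
   S12    S2  S14 
 * S13   S14  S13 
   S14    S5  S14 
(> = start, * = accepting)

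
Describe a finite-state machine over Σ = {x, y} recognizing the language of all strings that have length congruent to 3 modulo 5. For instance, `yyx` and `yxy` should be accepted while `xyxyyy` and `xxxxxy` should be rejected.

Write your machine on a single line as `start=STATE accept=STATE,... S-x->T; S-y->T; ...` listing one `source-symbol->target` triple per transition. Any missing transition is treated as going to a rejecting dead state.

Only the length mod 5 matters, so use a 5-cycle: from any state, every input symbol moves to the next state, wrapping s4 back to s0. Mark s3 accepting.
With 5 states:
        x   y  
>  s0   s1  s1 
   s1   s2  s2 
   s2   s3  s3 
 * s3   s4  s4 
   s4   s0  s0 
(> = start, * = accepting)

start=s0; accept=s3; s0-x->s1; s0-y->s1; s1-x->s2; s1-y->s2; s2-x->s3; s2-y->s3; s3-x->s4; s3-y->s4; s4-x->s0; s4-y->s0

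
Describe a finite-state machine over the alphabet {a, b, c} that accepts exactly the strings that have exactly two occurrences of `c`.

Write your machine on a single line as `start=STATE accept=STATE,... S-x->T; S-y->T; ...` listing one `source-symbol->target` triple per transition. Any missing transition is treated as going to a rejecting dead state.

Count `c`s, saturating at 3: states S0 through S2 mean 0 through 2 `c`s seen; S3 means more than 2. Each `c` increments (capped at S3); other symbols loop. Accept from {S2}.
4 states suffice.
        a   b   c  
>  S0   S0  S0  S1 
   S1   S1  S1  S2 
 * S2   S2  S2  S3 
   S3   S3  S3  S3 
(> = start, * = accepting)

start=S0; accept=S2; S0-a->S0; S0-b->S0; S0-c->S1; S1-a->S1; S1-b->S1; S1-c->S2; S2-a->S2; S2-b->S2; S2-c->S3; S3-a->S3; S3-b->S3; S3-c->S3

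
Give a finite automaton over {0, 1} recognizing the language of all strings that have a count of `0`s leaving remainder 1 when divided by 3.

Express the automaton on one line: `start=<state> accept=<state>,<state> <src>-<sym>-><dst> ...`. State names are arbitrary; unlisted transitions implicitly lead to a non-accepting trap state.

start=S0 accept=S1 S0-0->S1 S0-1->S0 S1-0->S2 S1-1->S1 S2-0->S0 S2-1->S2

Keep the running count of `0`s modulo 3: each `0` advances along the cycle S0 → S1 → S2 → S0 while other symbols loop. Accept at S1.
A 3-state machine:
        0   1  
>  S0   S1  S0 
 * S1   S2  S1 
   S2   S0  S2 
(> = start, * = accepting)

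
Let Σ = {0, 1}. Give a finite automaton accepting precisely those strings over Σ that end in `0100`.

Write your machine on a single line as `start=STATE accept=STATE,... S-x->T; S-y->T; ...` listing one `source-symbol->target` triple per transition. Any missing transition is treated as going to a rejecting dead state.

start=A; accept=E; A-0->B; A-1->A; B-0->B; B-1->C; C-0->D; C-1->A; D-0->E; D-1->C; E-0->B; E-1->C

Remember how much of `0100` the current input suffix matches. State A means no match yet; B means the last symbol is `0`; C means the last 2 symbols are `01`; D means the last 3 symbols are `010`; E means the last 4 symbols are `0100`. Only E accepts. On a mismatch, fall back to the longest proper suffix that is still a prefix of `0100`.
A 5-state machine:
       0  1 
>  A   B  A 
   B   B  C 
   C   D  A 
   D   E  C 
 * E   B  C 
(> = start, * = accepting)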